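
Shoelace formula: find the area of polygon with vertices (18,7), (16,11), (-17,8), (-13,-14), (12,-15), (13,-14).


sum(xi*y_{i+1}) = 18*11 + 16*8 - 17*(-14) - 13*(-15) + 12*(-14) + 13*7 = 682
sum(yi*x_{i+1}) = 7*16 + 11*(-17) + 8*(-13) - 14*12 - 15*13 - 14*18 = -794
Area = |682 + 794|/2 = 1476/2 = 738.0000

738.0000 sq units


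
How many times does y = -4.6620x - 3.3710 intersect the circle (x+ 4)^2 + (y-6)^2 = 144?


Substitute y = -4.6620x - 3.3710: (x+ 4)^2 + (-4.6620x- 3.3710-6)^2 = 144
Expand to Ax^2 + Bx + C = 0, where b-k = -9.371
A = 1+m^2 = 22.734244
B = 2(m(b-k) - h) = 2(-4.6620*(-9.371) + 4) = 95.375204
C = h^2 + (b-k)^2 - r^2 = 16 + 87.815641 - 144 = -40.184359
disc = B^2-4AC = 9096.4295 + 3654.2441 = 12750.6736
disc > 0

2 intersection points


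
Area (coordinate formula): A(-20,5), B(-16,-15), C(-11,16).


-20*(-15-16) = 620
-16*(16-5) = -176
-11*(5+ 15) = -220
sum = 224
Area = |224|/2 = 112.0000

112.0000 sq units


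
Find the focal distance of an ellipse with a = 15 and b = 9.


c^2 = 15^2 - 9^2 = 225 - 81 = 144
c = sqrt(144) = 12.0000

c = 12.0000


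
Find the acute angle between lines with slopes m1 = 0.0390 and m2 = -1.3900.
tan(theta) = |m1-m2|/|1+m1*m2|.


m1-m2 = 1.429
1+m1*m2 = 0.94579
tan(theta) = |1.429/0.94579| = 1.510906
theta = arctan(|1.429/0.94579|) = 56.5012 degrees (acute angle)

56.5012 degrees


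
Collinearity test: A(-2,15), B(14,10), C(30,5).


-2*(10-5) + 14*(5-15) + 30*(15-10)
= -10 - 140 + 150 = 0

Yes, collinear (determinant = 0)


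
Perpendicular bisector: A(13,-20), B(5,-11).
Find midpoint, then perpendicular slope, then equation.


Midpoint = (9, -15.5)
Slope of AB = dy/dx = 9/(-8) = -1.1250
Perp slope = -dx/dy = 8/9 = 0.8889
b = My - (perp slope)*Mx = -15.5 + (-8*9)/9 = -15.5 - 8.0000 = -23.5000

y = 0.8889x - 23.5000


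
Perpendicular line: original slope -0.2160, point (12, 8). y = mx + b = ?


Perpendicular slope = -1/m1 = -1/(-0.2160) = 4.6296
b2 = y0 - m2*x0 = 8 + 12/(-0.2160) = 8 - 55.5556 = -47.5556

y = 4.6296x - 47.5556


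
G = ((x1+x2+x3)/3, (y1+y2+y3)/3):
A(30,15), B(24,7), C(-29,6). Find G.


Gx = (30+24- 29)/3 = 25/3 = 8.3333
Gy = (15+7+6)/3 = 28/3 = 9.3333

G = (8.3333, 9.3333)


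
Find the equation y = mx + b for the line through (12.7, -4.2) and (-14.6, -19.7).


m = (-15.5)/(-27.3) = 0.5678
b = y1 - m*x1 = -4.2 - (-15.5*12.7)/(-27.3) = -4.2 - 7.2106 = -11.4106

y = 0.5678x - 11.4106


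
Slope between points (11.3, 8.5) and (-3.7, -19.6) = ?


dy = -19.6 - 8.5 = -28.1
dx = -3.7 - 11.3 = -15.0
m = -28.1/(-15.0) = 1.8733

m = 1.8733


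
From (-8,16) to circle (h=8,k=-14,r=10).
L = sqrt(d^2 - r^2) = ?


d = sqrt((-8-8)^2 + (16+ 14)^2) = sqrt(256+900) = 34.0000
L = sqrt(1156.0000 - 100) = sqrt(1056.0000) = 32.4962

32.4962


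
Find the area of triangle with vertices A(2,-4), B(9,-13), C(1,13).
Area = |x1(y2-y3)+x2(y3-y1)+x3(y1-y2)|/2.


2*(-13-13) = -52
9*(13+ 4) = 153
1*(-4+ 13) = 9
sum = 110
Area = |110|/2 = 55.0000

55.0000 sq units


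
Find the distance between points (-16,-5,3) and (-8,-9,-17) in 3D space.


dx=8, dy=-4, dz=-20
d = sqrt(64+16+400) = sqrt(480) = 21.9089

21.9089


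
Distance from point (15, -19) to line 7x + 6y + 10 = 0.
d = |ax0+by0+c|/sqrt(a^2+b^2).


|7*15 + 6*(-19) + 10| = |1| = 1
sqrt(49 + 36) = sqrt(85) = 9.2195
d = 1/sqrt(85) = 0.1085

0.1085


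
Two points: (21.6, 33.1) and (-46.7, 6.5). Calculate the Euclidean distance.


dx = -46.7 - 21.6 = -68.3
dy = 6.5 - 33.1 = -26.6
d = sqrt(4664.89 + 707.56) = sqrt(5372.45) = 73.2970

73.2970


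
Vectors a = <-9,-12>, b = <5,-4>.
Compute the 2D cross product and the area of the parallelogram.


cross = -9*(-4) + 12*5 = 36 + 60 = 96
Parallelogram area = |96| = 96

cross = 96, parallelogram area = 96


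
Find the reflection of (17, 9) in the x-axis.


Reflection rule for x-axis: (x, -y)
(17, 9) -> (17, -9)

(17, -9)


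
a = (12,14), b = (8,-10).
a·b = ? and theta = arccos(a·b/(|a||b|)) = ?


a·b = 12*8 + 14*(-10) = 96 - 140 = -44
|a| = sqrt(144+196) = 18.4391
|b| = sqrt(64+100) = 12.8062
cos(theta) = -44/(sqrt(340)*sqrt(164)) = -44/sqrt(55760) = -0.186334
theta = arccos(-44/sqrt(55760)) = 100.7389 degrees

a·b = -44, theta = 100.7389 deg


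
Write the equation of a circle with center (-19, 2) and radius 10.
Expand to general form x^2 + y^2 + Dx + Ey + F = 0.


(x+ 19)^2 + (y-2)^2 = 10^2
D = -2h = 38, E = -2k = -4
F = h^2+k^2-r^2 = 361+4-100 = 265

x^2 + y^2 + 38x - 4y + 265 = 0


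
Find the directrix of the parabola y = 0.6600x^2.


a = 0.6600
1/(4a) = 0.3788
directrix: y = -0.3788 = -0.3788

y = -0.3788


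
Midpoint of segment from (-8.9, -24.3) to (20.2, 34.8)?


Mx = (-8.9 + 20.2)/2 = 11.3/2 = 5.6500
My = (-24.3 + 34.8)/2 = 10.5/2 = 5.2500

(5.6500, 5.2500)


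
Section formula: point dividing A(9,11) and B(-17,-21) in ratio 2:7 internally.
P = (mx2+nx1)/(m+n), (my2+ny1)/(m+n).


Px = (2*(-17) + 7*9)/9 = 29/9 = 3.2222
Py = (2*(-21) + 7*11)/9 = 35/9 = 3.8889

P = (3.2222, 3.8889)


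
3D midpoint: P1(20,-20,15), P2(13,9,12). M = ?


Mx = (20+13)/2 = 16.5000
My = (-20+9)/2 = -5.5000
Mz = (15+12)/2 = 13.5000

M = (16.5000, -5.5000, 13.5000)


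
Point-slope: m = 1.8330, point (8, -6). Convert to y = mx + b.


y + 6 = 1.8330(x - 8)
y = 1.8330x - 6 - 1.8330*8
y = 1.8330x - 20.6640

y = 1.8330x - 20.6640


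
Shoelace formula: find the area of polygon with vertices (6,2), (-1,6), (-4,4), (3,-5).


sum(xi*y_{i+1}) = 6*6 - 1*4 - 4*(-5) + 3*2 = 58
sum(yi*x_{i+1}) = 2*(-1) + 6*(-4) + 4*3 - 5*6 = -44
Area = |58 + 44|/2 = 102/2 = 51.0000

51.0000 sq units


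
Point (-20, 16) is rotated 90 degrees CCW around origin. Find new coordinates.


cos(90) = 0, sin(90) = 1
x' = -20*0 - 16*1 = -16
y' = -20*1 + 16*0 = -20

(-16, -20)


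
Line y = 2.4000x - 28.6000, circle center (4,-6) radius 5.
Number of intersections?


Substitute y = 2.4000x - 28.6000: (x-4)^2 + (2.4000x- 28.6000+ 6)^2 = 25
Expand to Ax^2 + Bx + C = 0, where b-k = -22.6
A = 1+m^2 = 6.76
B = 2(m(b-k) - h) = 2(2.4000*(-22.6) - 4) = -116.48
C = h^2 + (b-k)^2 - r^2 = 16 + 510.76 - 25 = 501.76
disc = B^2-4AC = 13567.5904 - 13567.5904 = 0
disc = 0

1 intersection point (tangent)


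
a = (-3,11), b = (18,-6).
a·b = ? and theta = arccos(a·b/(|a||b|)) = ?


a·b = -3*18 + 11*(-6) = -54 - 66 = -120
|a| = sqrt(9+121) = 11.4018
|b| = sqrt(324+36) = 18.9737
cos(theta) = -120/(sqrt(130)*sqrt(360)) = -120/sqrt(46800) = -0.554700
theta = arccos(-120/sqrt(46800)) = 123.6901 degrees

a·b = -120, theta = 123.6901 deg


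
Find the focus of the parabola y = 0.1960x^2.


a = 0.1960
4a = 0.7840
focus = (0, 1/0.7840) = (0, 1.2755)

Focus = (0, 1.2755)


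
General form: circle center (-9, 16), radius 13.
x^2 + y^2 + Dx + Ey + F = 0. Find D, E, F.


(x+ 9)^2 + (y-16)^2 = 13^2
D = -2h = 18, E = -2k = -32
F = h^2+k^2-r^2 = 81+256-169 = 168

D = 18, E = -32, F = 168


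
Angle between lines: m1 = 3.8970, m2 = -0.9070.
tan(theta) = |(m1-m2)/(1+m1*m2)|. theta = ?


m1-m2 = 4.804
1+m1*m2 = -2.534579
tan(theta) = |4.804/(-2.534579)| = 1.895384
theta = arctan(|4.804/(-2.534579)|) = 62.1840 degrees (acute angle)

62.1840 degrees


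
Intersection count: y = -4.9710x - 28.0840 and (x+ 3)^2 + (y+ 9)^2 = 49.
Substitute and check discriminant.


Substitute y = -4.9710x - 28.0840: (x+ 3)^2 + (-4.9710x- 28.0840+ 9)^2 = 49
Expand to Ax^2 + Bx + C = 0, where b-k = -19.084
A = 1+m^2 = 25.710841
B = 2(m(b-k) - h) = 2(-4.9710*(-19.084) + 3) = 195.733128
C = h^2 + (b-k)^2 - r^2 = 9 + 364.199056 - 49 = 324.199056
disc = B^2-4AC = 38311.4574 - 33341.7215 = 4969.7359
disc > 0

2 intersection points


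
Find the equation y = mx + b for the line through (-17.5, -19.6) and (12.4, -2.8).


m = (16.8)/(29.9) = 0.5619
b = y1 - m*x1 = -19.6 - (16.8*(-17.5))/(29.9) = -19.6 + 9.8328 = -9.7672

y = 0.5619x - 9.7672


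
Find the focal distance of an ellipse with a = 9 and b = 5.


c^2 = 9^2 - 5^2 = 81 - 25 = 56
c = sqrt(56) = 7.4833

c = 7.4833


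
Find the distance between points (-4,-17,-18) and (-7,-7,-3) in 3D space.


dx=-3, dy=10, dz=15
d = sqrt(9+100+225) = sqrt(334) = 18.2757

18.2757


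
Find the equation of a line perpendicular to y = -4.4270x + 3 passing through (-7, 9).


Perpendicular slope = -1/m1 = -1/(-4.4270) = 0.2259
b2 = y0 - m2*x0 = 9 - 7/(-4.4270) = 9 + 1.5812 = 10.5812

y = 0.2259x + 10.5812


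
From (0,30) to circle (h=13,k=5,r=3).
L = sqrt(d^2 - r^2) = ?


d = sqrt((0-13)^2 + (30-5)^2) = sqrt(169+625) = 28.1780
L = sqrt(794.0000 - 9) = sqrt(785.0000) = 28.0179

28.0179


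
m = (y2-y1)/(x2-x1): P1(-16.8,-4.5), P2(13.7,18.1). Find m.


dy = 18.1 + 4.5 = 22.6
dx = 13.7 + 16.8 = 30.5
m = 22.6/30.5 = 0.7410

m = 0.7410


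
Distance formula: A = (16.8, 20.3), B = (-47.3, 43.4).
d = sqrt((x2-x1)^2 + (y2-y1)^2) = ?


dx = -47.3 - 16.8 = -64.1
dy = 43.4 - 20.3 = 23.1
d = sqrt(4108.81 + 533.61) = sqrt(4642.42) = 68.1353

68.1353


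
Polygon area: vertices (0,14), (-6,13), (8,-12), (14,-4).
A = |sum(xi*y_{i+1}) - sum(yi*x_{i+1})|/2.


sum(xi*y_{i+1}) = 0*13 - 6*(-12) + 8*(-4) + 14*14 = 236
sum(yi*x_{i+1}) = 14*(-6) + 13*8 - 12*14 - 4*0 = -148
Area = |236 + 148|/2 = 384/2 = 192.0000

192.0000 sq units


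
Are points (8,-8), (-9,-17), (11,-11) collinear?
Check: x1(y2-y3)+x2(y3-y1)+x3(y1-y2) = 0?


8*(-17+ 11) - 9*(-11+ 8) + 11*(-8+ 17)
= -48 + 27 + 99 = 78

No, not collinear (determinant = 78)


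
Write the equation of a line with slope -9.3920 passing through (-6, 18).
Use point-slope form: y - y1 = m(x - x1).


y - 18 = -9.3920(x + 6)
y = -9.3920x + 18 + 9.3920*(-6)
y = -9.3920x - 38.3520

y = -9.3920x - 38.3520


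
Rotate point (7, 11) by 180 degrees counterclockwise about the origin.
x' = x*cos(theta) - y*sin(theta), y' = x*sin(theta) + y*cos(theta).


cos(180) = -1, sin(180) = 0
x' = 7*(-1) - 11*0 = -7
y' = 7*0 + 11*(-1) = -11

(-7, -11)


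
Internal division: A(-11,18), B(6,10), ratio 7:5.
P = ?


Px = (7*6 + 5*(-11))/12 = -13/12 = -1.0833
Py = (7*10 + 5*18)/12 = 160/12 = 13.3333

P = (-1.0833, 13.3333)


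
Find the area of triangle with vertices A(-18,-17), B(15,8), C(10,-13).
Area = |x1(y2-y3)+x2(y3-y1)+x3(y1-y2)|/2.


-18*(8+ 13) = -378
15*(-13+ 17) = 60
10*(-17-8) = -250
sum = -568
Area = |-568|/2 = 284.0000

284.0000 sq units


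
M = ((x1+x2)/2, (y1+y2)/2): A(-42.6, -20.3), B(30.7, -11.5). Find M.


Mx = (-42.6 + 30.7)/2 = -11.9/2 = -5.9500
My = (-20.3 - 11.5)/2 = -31.8/2 = -15.9000

(-5.9500, -15.9000)


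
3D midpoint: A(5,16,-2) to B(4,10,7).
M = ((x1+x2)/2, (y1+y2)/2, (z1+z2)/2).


Mx = (5+4)/2 = 4.5000
My = (16+10)/2 = 13.0000
Mz = (-2+7)/2 = 2.5000

M = (4.5000, 13.0000, 2.5000)


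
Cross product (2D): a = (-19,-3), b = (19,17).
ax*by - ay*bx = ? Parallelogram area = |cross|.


cross = -19*17 + 3*19 = -323 + 57 = -266
Parallelogram area = |-266| = 266

cross = -266, parallelogram area = 266


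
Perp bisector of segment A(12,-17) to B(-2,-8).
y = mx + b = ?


Midpoint = (5, -12.5)
Slope of AB = dy/dx = 9/(-14) = -0.6429
Perp slope = -dx/dy = 14/9 = 1.5556
b = My - (perp slope)*Mx = -12.5 + (-14*5)/9 = -12.5 - 7.7778 = -20.2778

y = 1.5556x - 20.2778


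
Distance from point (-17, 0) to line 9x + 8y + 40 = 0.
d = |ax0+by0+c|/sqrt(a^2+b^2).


|9*(-17) + 8*0 + 40| = |-113| = 113
sqrt(81 + 64) = sqrt(145) = 12.0416
d = 113/sqrt(145) = 9.3841

9.3841


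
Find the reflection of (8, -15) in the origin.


Reflection rule for origin: (-x, -y)
(8, -15) -> (-8, 15)

(-8, 15)


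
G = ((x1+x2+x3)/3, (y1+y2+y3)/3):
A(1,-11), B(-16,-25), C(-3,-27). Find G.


Gx = (1- 16- 3)/3 = -18/3 = -6.0000
Gy = (-11- 25- 27)/3 = -63/3 = -21.0000

G = (-6.0000, -21.0000)


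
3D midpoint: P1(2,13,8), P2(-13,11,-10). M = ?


Mx = (2- 13)/2 = -5.5000
My = (13+11)/2 = 12.0000
Mz = (8- 10)/2 = -1.0000

M = (-5.5000, 12.0000, -1.0000)


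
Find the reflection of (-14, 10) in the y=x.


Reflection rule for y=x: (y, x)
(-14, 10) -> (10, -14)

(10, -14)


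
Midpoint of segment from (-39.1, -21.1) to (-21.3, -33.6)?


Mx = (-39.1 - 21.3)/2 = -60.4/2 = -30.2000
My = (-21.1 - 33.6)/2 = -54.7/2 = -27.3500

(-30.2000, -27.3500)


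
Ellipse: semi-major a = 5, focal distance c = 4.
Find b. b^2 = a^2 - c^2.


b^2 = 5^2 - (4)^2 = 25 - 16 = 9
b = sqrt(9) = 3

b = 3


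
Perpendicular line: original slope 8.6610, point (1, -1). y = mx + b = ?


Perpendicular slope = -1/m1 = -1/8.6610 = -0.1155
b2 = y0 - m2*x0 = -1 + 1/8.6610 = -1 + 0.1155 = -0.8845

y = -0.1155x - 0.8845


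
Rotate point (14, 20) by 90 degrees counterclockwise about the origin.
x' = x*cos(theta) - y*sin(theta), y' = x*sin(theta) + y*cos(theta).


cos(90) = 0, sin(90) = 1
x' = 14*0 - 20*1 = -20
y' = 14*1 + 20*0 = 14

(-20, 14)


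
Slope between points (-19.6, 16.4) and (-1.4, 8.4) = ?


dy = 8.4 - 16.4 = -8
dx = -1.4 + 19.6 = 18.2
m = -8/18.2 = -0.4396

m = -0.4396


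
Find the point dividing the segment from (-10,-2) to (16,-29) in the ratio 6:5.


Px = (6*16 + 5*(-10))/11 = 46/11 = 4.1818
Py = (6*(-29) + 5*(-2))/11 = -184/11 = -16.7273

P = (4.1818, -16.7273)


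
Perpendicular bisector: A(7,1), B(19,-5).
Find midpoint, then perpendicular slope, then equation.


Midpoint = (13, -2)
Slope of AB = dy/dx = -6/12 = -0.5000
Perp slope = -dx/dy = 12/6 = 2.0000
b = My - (perp slope)*Mx = -2 + (12*13)/(-6) = -2 - 26.0000 = -28.0000

y = 2.0000x - 28.0000


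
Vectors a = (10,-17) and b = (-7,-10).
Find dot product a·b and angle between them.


a·b = 10*(-7) - 17*(-10) = -70 + 170 = 100
|a| = sqrt(100+289) = 19.7231
|b| = sqrt(49+100) = 12.2066
cos(theta) = 100/(sqrt(389)*sqrt(149)) = 100/sqrt(57961) = 0.415367
theta = arccos(100/sqrt(57961)) = 65.4576 degrees

a·b = 100, theta = 65.4576 deg


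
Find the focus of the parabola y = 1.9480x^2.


a = 1.9480
4a = 7.7920
focus = (0, 1/7.7920) = (0, 0.1283)

Focus = (0, 0.1283)


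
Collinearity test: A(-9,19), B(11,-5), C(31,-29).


-9*(-5+ 29) + 11*(-29-19) + 31*(19+ 5)
= -216 - 528 + 744 = 0

Yes, collinear (determinant = 0)


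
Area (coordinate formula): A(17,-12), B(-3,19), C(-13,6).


17*(19-6) = 221
-3*(6+ 12) = -54
-13*(-12-19) = 403
sum = 570
Area = |570|/2 = 285.0000

285.0000 sq units


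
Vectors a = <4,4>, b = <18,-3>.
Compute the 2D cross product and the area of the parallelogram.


cross = 4*(-3) - 4*18 = -12 - 72 = -84
Parallelogram area = |-84| = 84

cross = -84, parallelogram area = 84


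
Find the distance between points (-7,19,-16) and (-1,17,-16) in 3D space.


dx=6, dy=-2, dz=0
d = sqrt(36+4+0) = sqrt(40) = 6.3246

6.3246


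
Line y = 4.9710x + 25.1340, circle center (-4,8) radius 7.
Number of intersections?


Substitute y = 4.9710x + 25.1340: (x+ 4)^2 + (4.9710x+25.1340-8)^2 = 49
Expand to Ax^2 + Bx + C = 0, where b-k = 17.134
A = 1+m^2 = 25.710841
B = 2(m(b-k) - h) = 2(4.9710*17.134 + 4) = 178.346228
C = h^2 + (b-k)^2 - r^2 = 16 + 293.573956 - 49 = 260.573956
disc = B^2-4AC = 31807.3770 - 26798.3022 = 5009.0748
disc > 0

2 intersection points


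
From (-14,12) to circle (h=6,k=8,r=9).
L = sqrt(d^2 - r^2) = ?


d = sqrt((-14-6)^2 + (12-8)^2) = sqrt(400+16) = 20.3961
L = sqrt(416.0000 - 81) = sqrt(335.0000) = 18.3030

18.3030


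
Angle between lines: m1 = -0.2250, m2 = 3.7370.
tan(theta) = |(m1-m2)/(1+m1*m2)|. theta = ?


m1-m2 = -3.962
1+m1*m2 = 0.159175
tan(theta) = |-3.962/0.159175| = 24.890843
theta = arctan(|-3.962/0.159175|) = 87.6994 degrees (acute angle)

87.6994 degrees


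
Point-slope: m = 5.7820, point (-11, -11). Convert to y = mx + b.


y + 11 = 5.7820(x + 11)
y = 5.7820x - 11 - 5.7820*(-11)
y = 5.7820x + 52.6020

y = 5.7820x + 52.6020


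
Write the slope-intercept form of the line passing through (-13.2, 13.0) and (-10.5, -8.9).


m = (-21.9)/(2.7) = -8.1111
b = y1 - m*x1 = 13.0 - (-21.9*(-13.2))/(2.7) = 13.0 - 107.0667 = -94.0667

y = -8.1111x - 94.0667


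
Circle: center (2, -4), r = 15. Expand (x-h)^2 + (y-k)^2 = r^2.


(x-2)^2 + (y+ 4)^2 = 15^2
D = -2h = -4, E = -2k = 8
F = h^2+k^2-r^2 = 4+16-225 = -205

x^2 + y^2 - 4x + 8y - 205 = 0


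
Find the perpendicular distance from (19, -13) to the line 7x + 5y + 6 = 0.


|7*19 + 5*(-13) + 6| = |74| = 74
sqrt(49 + 25) = sqrt(74) = 8.6023
d = 74/sqrt(74) = 8.6023

8.6023


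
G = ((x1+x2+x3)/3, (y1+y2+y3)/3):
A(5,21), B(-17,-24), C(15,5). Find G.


Gx = (5- 17+15)/3 = 3/3 = 1.0000
Gy = (21- 24+5)/3 = 2/3 = 0.6667

G = (1.0000, 0.6667)


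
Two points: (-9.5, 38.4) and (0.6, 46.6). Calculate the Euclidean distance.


dx = 0.6 + 9.5 = 10.1
dy = 46.6 - 38.4 = 8.2
d = sqrt(102.01 + 67.24) = sqrt(169.25) = 13.0096

13.0096


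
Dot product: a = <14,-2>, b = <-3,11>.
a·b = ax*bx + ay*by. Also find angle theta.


a·b = 14*(-3) - 2*11 = -42 - 22 = -64
|a| = sqrt(196+4) = 14.1421
|b| = sqrt(9+121) = 11.4018
cos(theta) = -64/(sqrt(200)*sqrt(130)) = -64/sqrt(26000) = -0.396911
theta = arccos(-64/sqrt(26000)) = 113.3852 degrees

a·b = -64, theta = 113.3852 deg


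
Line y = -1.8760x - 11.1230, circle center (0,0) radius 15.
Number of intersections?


Substitute y = -1.8760x - 11.1230: (x-0)^2 + (-1.8760x- 11.1230-0)^2 = 225
Expand to Ax^2 + Bx + C = 0, where b-k = -11.123
A = 1+m^2 = 4.519376
B = 2(m(b-k) - h) = 2(-1.8760*(-11.123) - 0) = 41.733496
C = h^2 + (b-k)^2 - r^2 = 0 + 123.721129 - 225 = -101.278871
disc = B^2-4AC = 1741.6847 + 1830.8692 = 3572.5539
disc > 0

2 intersection points


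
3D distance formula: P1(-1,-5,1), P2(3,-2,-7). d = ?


dx=4, dy=3, dz=-8
d = sqrt(16+9+64) = sqrt(89) = 9.4340

9.4340


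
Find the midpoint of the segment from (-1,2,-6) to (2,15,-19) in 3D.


Mx = (-1+2)/2 = 0.5000
My = (2+15)/2 = 8.5000
Mz = (-6- 19)/2 = -12.5000

M = (0.5000, 8.5000, -12.5000)


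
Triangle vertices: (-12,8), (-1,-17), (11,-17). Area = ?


-12*(-17+ 17) = 0
-1*(-17-8) = 25
11*(8+ 17) = 275
sum = 300
Area = |300|/2 = 150.0000

150.0000 sq units


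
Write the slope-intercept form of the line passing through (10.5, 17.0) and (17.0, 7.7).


m = (-9.3)/(6.5) = -1.4308
b = y1 - m*x1 = 17.0 - (-9.3*10.5)/(6.5) = 17.0 + 15.0231 = 32.0231

y = -1.4308x + 32.0231


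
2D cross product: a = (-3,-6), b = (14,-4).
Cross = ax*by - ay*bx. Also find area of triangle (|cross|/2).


cross = -3*(-4) + 6*14 = 12 + 84 = 96
Triangle area = |96|/2 = 96/2 = 48.0000

cross = 96, triangle area = 48.0000


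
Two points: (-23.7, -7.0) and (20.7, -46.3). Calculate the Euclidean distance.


dx = 20.7 + 23.7 = 44.4
dy = -46.3 + 7.0 = -39.3
d = sqrt(1971.36 + 1544.49) = sqrt(3515.85) = 59.2946

59.2946


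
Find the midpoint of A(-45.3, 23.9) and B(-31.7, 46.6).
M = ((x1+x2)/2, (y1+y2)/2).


Mx = (-45.3 - 31.7)/2 = -77.0/2 = -38.5000
My = (23.9 + 46.6)/2 = 70.5/2 = 35.2500

(-38.5000, 35.2500)


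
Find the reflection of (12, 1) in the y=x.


Reflection rule for y=x: (y, x)
(12, 1) -> (1, 12)

(1, 12)


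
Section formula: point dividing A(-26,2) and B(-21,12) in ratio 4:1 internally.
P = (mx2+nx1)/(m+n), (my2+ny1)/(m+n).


Px = (4*(-21) + 1*(-26))/5 = -110/5 = -22.0000
Py = (4*12 + 1*2)/5 = 50/5 = 10.0000

P = (-22.0000, 10.0000)


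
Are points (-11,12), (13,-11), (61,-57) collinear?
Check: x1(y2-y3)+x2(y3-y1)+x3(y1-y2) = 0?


-11*(-11+ 57) + 13*(-57-12) + 61*(12+ 11)
= -506 - 897 + 1403 = 0

Yes, collinear (determinant = 0)


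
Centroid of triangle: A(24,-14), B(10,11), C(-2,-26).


Gx = (24+10- 2)/3 = 32/3 = 10.6667
Gy = (-14+11- 26)/3 = -29/3 = -9.6667

G = (10.6667, -9.6667)


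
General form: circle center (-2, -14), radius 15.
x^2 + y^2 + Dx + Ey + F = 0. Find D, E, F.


(x+ 2)^2 + (y+ 14)^2 = 15^2
D = -2h = 4, E = -2k = 28
F = h^2+k^2-r^2 = 4+196-225 = -25

D = 4, E = 28, F = -25


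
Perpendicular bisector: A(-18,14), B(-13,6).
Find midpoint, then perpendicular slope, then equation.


Midpoint = (-15.5, 10)
Slope of AB = dy/dx = -8/5 = -1.6000
Perp slope = -dx/dy = 5/8 = 0.6250
b = My - (perp slope)*Mx = 10 + (5*(-15.5))/(-8) = 10 + 9.6875 = 19.6875

y = 0.6250x + 19.6875


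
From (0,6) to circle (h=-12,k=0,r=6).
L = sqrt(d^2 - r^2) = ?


d = sqrt((0+ 12)^2 + (6-0)^2) = sqrt(144+36) = 13.4164
L = sqrt(180.0000 - 36) = sqrt(144.0000) = 12.0000

12.0000


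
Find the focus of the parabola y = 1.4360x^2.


a = 1.4360
4a = 5.7440
focus = (0, 1/5.7440) = (0, 0.1741)

Focus = (0, 0.1741)


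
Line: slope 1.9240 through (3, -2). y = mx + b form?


y + 2 = 1.9240(x - 3)
y = 1.9240x - 2 - 1.9240*3
y = 1.9240x - 7.7720

y = 1.9240x - 7.7720


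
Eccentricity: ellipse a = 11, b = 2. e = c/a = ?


c = sqrt(121-4) = sqrt(117) = 10.8167
e = c/a = sqrt(117)/11 = 0.9833

e = 0.9833


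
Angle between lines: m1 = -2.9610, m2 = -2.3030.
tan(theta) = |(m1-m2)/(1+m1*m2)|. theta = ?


m1-m2 = -0.658
1+m1*m2 = 7.819183
tan(theta) = |-0.658/7.819183| = 0.084152
theta = arctan(|-0.658/7.819183|) = 4.8102 degrees (acute angle)

4.8102 degrees


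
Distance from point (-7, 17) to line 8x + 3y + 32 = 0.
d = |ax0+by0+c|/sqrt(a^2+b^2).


|8*(-7) + 3*17 + 32| = |27| = 27
sqrt(64 + 9) = sqrt(73) = 8.5440
d = 27/sqrt(73) = 3.1601

3.1601


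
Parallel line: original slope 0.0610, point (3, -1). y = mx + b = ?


Parallel lines have equal slopes.
m2 = 0.0610
b2 = -1 - 0.0610*3 = -1.1830

y = 0.0610x - 1.1830


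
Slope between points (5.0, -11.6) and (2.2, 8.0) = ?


dy = 8.0 + 11.6 = 19.6
dx = 2.2 - 5.0 = -2.8
m = 19.6/(-2.8) = -7.0000

m = -7.0000


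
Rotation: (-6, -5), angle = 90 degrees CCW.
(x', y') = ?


cos(90) = 0, sin(90) = 1
x' = -6*0 + 5*1 = 5
y' = -6*1 - 5*0 = -6

(5, -6)


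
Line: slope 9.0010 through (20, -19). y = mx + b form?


y + 19 = 9.0010(x - 20)
y = 9.0010x - 19 - 9.0010*20
y = 9.0010x - 199.0200

y = 9.0010x - 199.0200


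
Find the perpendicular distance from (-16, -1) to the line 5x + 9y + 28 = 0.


|5*(-16) + 9*(-1) + 28| = |-61| = 61
sqrt(25 + 81) = sqrt(106) = 10.2956
d = 61/sqrt(106) = 5.9248

5.9248


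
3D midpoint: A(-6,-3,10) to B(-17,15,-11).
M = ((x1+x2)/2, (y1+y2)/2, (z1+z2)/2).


Mx = (-6- 17)/2 = -11.5000
My = (-3+15)/2 = 6.0000
Mz = (10- 11)/2 = -0.5000

M = (-11.5000, 6.0000, -0.5000)


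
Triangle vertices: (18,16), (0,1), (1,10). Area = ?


18*(1-10) = -162
0*(10-16) = 0
1*(16-1) = 15
sum = -147
Area = |-147|/2 = 73.5000

73.5000 sq units


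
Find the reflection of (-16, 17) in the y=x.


Reflection rule for y=x: (y, x)
(-16, 17) -> (17, -16)

(17, -16)


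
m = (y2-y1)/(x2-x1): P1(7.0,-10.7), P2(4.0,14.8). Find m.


dy = 14.8 + 10.7 = 25.5
dx = 4.0 - 7.0 = -3.0
m = 25.5/(-3.0) = -8.5000

m = -8.5000


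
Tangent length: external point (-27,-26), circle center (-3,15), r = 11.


d = sqrt((-27+ 3)^2 + (-26-15)^2) = sqrt(576+1681) = 47.5079
L = sqrt(2257.0000 - 121) = sqrt(2136.0000) = 46.2169

46.2169


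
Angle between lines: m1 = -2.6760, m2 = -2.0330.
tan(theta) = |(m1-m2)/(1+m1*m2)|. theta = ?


m1-m2 = -0.643
1+m1*m2 = 6.440308
tan(theta) = |-0.643/6.440308| = 0.099840
theta = arctan(|-0.643/6.440308|) = 5.7015 degrees (acute angle)

5.7015 degrees


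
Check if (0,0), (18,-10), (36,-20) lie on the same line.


0*(-10+ 20) + 18*(-20-0) + 36*(0+ 10)
= 0 - 360 + 360 = 0

Yes, collinear (determinant = 0)


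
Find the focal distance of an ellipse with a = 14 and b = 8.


c^2 = 14^2 - 8^2 = 196 - 64 = 132
c = sqrt(132) = 11.4891

c = 11.4891


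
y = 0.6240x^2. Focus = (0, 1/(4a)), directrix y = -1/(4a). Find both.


a = 0.6240
1/(4a) = 0.4006
Focus = (0, 0.4006)
Directrix: y = -0.4006

Focus = (0, 0.4006), Directrix: y = -0.4006


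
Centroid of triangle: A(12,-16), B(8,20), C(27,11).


Gx = (12+8+27)/3 = 47/3 = 15.6667
Gy = (-16+20+11)/3 = 15/3 = 5.0000

G = (15.6667, 5.0000)


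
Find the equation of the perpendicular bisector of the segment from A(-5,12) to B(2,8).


Midpoint = (-1.5, 10)
Slope of AB = dy/dx = -4/7 = -0.5714
Perp slope = -dx/dy = 7/4 = 1.7500
b = My - (perp slope)*Mx = 10 + (7*(-1.5))/(-4) = 10 + 2.6250 = 12.6250

y = 1.7500x + 12.6250


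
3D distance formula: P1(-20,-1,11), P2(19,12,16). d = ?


dx=39, dy=13, dz=5
d = sqrt(1521+169+25) = sqrt(1715) = 41.4126

41.4126


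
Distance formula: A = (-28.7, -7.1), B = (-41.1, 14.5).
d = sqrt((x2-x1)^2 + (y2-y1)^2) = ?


dx = -41.1 + 28.7 = -12.4
dy = 14.5 + 7.1 = 21.6
d = sqrt(153.76 + 466.56) = sqrt(620.32) = 24.9062

24.9062


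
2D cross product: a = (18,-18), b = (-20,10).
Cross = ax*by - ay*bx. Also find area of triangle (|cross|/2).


cross = 18*10 + 18*(-20) = 180 - 360 = -180
Triangle area = |-180|/2 = 180/2 = 90.0000

cross = -180, triangle area = 90.0000


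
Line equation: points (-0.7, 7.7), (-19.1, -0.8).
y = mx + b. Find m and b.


m = (-8.5)/(-18.4) = 0.4620
b = y1 - m*x1 = 7.7 - (-8.5*(-0.7))/(-18.4) = 7.7 + 0.3234 = 8.0234

y = 0.4620x + 8.0234


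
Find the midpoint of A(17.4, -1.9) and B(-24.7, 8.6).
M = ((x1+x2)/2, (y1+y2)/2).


Mx = (17.4 - 24.7)/2 = -7.3/2 = -3.6500
My = (-1.9 + 8.6)/2 = 6.7/2 = 3.3500

(-3.6500, 3.3500)


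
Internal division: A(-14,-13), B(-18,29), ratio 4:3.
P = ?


Px = (4*(-18) + 3*(-14))/7 = -114/7 = -16.2857
Py = (4*29 + 3*(-13))/7 = 77/7 = 11.0000

P = (-16.2857, 11.0000)


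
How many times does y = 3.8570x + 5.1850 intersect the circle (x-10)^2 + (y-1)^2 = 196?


Substitute y = 3.8570x + 5.1850: (x-10)^2 + (3.8570x+5.1850-1)^2 = 196
Expand to Ax^2 + Bx + C = 0, where b-k = 4.185
A = 1+m^2 = 15.876449
B = 2(m(b-k) - h) = 2(3.8570*4.185 - 10) = 12.28309
C = h^2 + (b-k)^2 - r^2 = 100 + 17.514225 - 196 = -78.485775
disc = B^2-4AC = 150.8743 + 4984.3016 = 5135.1759
disc > 0

2 intersection points


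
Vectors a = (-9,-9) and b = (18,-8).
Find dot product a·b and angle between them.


a·b = -9*18 - 9*(-8) = -162 + 72 = -90
|a| = sqrt(81+81) = 12.7279
|b| = sqrt(324+64) = 19.6977
cos(theta) = -90/(sqrt(162)*sqrt(388)) = -90/sqrt(62856) = -0.358979
theta = arccos(-90/sqrt(62856)) = 111.0375 degrees

a·b = -90, theta = 111.0375 deg


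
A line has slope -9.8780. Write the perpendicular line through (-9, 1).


Perpendicular slope = -1/m1 = -1/(-9.8780) = 0.1012
b2 = y0 - m2*x0 = 1 - 9/(-9.8780) = 1 + 0.9111 = 1.9111

y = 0.1012x + 1.9111


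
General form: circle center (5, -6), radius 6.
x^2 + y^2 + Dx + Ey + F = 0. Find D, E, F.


(x-5)^2 + (y+ 6)^2 = 6^2
D = -2h = -10, E = -2k = 12
F = h^2+k^2-r^2 = 25+36-36 = 25

D = -10, E = 12, F = 25


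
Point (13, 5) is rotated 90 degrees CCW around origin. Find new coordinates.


cos(90) = 0, sin(90) = 1
x' = 13*0 - 5*1 = -5
y' = 13*1 + 5*0 = 13

(-5, 13)


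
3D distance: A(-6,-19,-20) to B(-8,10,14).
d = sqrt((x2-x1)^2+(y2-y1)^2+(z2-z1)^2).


dx=-2, dy=29, dz=34
d = sqrt(4+841+1156) = sqrt(2001) = 44.7325

44.7325


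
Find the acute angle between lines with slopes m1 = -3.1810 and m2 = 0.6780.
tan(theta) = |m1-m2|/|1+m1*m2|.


m1-m2 = -3.859
1+m1*m2 = -1.156718
tan(theta) = |-3.859/(-1.156718)| = 3.336163
theta = arctan(|-3.859/(-1.156718)|) = 73.3141 degrees (acute angle)

73.3141 degrees


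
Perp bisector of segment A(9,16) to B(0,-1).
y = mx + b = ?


Midpoint = (4.5, 7.5)
Slope of AB = dy/dx = -17/(-9) = 1.8889
Perp slope = -dx/dy = -9/17 = -0.5294
b = My - (perp slope)*Mx = 7.5 + (-9*4.5)/(-17) = 7.5 + 2.3824 = 9.8824

y = -0.5294x + 9.8824


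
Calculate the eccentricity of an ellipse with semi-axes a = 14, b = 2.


c = sqrt(196-4) = sqrt(192) = 13.8564
e = c/a = sqrt(192)/14 = 0.9897

e = 0.9897


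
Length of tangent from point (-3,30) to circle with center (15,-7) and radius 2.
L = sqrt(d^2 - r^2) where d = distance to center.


d = sqrt((-3-15)^2 + (30+ 7)^2) = sqrt(324+1369) = 41.1461
L = sqrt(1693.0000 - 4) = sqrt(1689.0000) = 41.0974

41.0974


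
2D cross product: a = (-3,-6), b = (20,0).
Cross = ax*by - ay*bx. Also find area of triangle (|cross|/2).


cross = -3*0 + 6*20 = 0 + 120 = 120
Triangle area = |120|/2 = 120/2 = 60.0000

cross = 120, triangle area = 60.0000


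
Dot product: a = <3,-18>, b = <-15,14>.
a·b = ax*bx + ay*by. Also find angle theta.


a·b = 3*(-15) - 18*14 = -45 - 252 = -297
|a| = sqrt(9+324) = 18.2483
|b| = sqrt(225+196) = 20.5183
cos(theta) = -297/(sqrt(333)*sqrt(421)) = -297/sqrt(140193) = -0.793219
theta = arccos(-297/sqrt(140193)) = 142.4874 degrees

a·b = -297, theta = 142.4874 deg


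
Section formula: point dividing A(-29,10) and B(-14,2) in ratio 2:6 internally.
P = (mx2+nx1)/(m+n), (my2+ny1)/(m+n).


Px = (2*(-14) + 6*(-29))/8 = -202/8 = -25.2500
Py = (2*2 + 6*10)/8 = 64/8 = 8.0000

P = (-25.2500, 8.0000)


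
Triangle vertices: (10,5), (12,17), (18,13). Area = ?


10*(17-13) = 40
12*(13-5) = 96
18*(5-17) = -216
sum = -80
Area = |-80|/2 = 40.0000

40.0000 sq units


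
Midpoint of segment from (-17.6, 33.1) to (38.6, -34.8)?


Mx = (-17.6 + 38.6)/2 = 21.0/2 = 10.5000
My = (33.1 - 34.8)/2 = -1.7/2 = -0.8500

(10.5000, -0.8500)


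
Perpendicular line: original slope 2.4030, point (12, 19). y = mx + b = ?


Perpendicular slope = -1/m1 = -1/2.4030 = -0.4161
b2 = y0 - m2*x0 = 19 + 12/2.4030 = 19 + 4.9938 = 23.9938

y = -0.4161x + 23.9938


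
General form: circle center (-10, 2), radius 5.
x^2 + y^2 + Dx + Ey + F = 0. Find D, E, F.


(x+ 10)^2 + (y-2)^2 = 5^2
D = -2h = 20, E = -2k = -4
F = h^2+k^2-r^2 = 100+4-25 = 79

D = 20, E = -4, F = 79


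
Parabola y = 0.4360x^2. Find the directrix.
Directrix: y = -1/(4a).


a = 0.4360
1/(4a) = 0.5734
directrix: y = -0.5734 = -0.5734

y = -0.5734


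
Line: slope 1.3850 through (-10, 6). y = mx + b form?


y - 6 = 1.3850(x + 10)
y = 1.3850x + 6 - 1.3850*(-10)
y = 1.3850x + 19.8500

y = 1.3850x + 19.8500


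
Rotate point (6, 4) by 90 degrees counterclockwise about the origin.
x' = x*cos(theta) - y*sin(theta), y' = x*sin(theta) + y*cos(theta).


cos(90) = 0, sin(90) = 1
x' = 6*0 - 4*1 = -4
y' = 6*1 + 4*0 = 6

(-4, 6)


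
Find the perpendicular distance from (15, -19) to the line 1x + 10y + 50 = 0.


|1*15 + 10*(-19) + 50| = |-125| = 125
sqrt(1 + 100) = sqrt(101) = 10.0499
d = 125/sqrt(101) = 12.4380

12.4380


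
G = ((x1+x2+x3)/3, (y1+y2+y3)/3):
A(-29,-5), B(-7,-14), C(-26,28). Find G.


Gx = (-29- 7- 26)/3 = -62/3 = -20.6667
Gy = (-5- 14+28)/3 = 9/3 = 3.0000

G = (-20.6667, 3.0000)


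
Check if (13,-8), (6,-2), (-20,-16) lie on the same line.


13*(-2+ 16) + 6*(-16+ 8) - 20*(-8+ 2)
= 182 - 48 + 120 = 254

No, not collinear (determinant = 254)


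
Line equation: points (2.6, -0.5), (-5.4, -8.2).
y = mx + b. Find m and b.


m = (-7.7)/(-8.0) = 0.9625
b = y1 - m*x1 = -0.5 - (-7.7*2.6)/(-8.0) = -0.5 - 2.5025 = -3.0025

y = 0.9625x - 3.0025


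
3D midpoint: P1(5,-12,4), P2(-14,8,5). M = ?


Mx = (5- 14)/2 = -4.5000
My = (-12+8)/2 = -2.0000
Mz = (4+5)/2 = 4.5000

M = (-4.5000, -2.0000, 4.5000)


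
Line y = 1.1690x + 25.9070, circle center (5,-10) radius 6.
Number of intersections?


Substitute y = 1.1690x + 25.9070: (x-5)^2 + (1.1690x+25.9070+ 10)^2 = 36
Expand to Ax^2 + Bx + C = 0, where b-k = 35.907
A = 1+m^2 = 2.366561
B = 2(m(b-k) - h) = 2(1.1690*35.907 - 5) = 73.950566
C = h^2 + (b-k)^2 - r^2 = 25 + 1289.312649 - 36 = 1278.312649
disc = B^2-4AC = 5468.6862 - 12100.8194 = -6632.1332
disc < 0

0 intersection points


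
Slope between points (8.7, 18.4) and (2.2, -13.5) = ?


dy = -13.5 - 18.4 = -31.9
dx = 2.2 - 8.7 = -6.5
m = -31.9/(-6.5) = 4.9077

m = 4.9077


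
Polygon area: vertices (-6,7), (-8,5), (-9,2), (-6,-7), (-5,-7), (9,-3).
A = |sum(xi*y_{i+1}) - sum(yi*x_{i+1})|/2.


sum(xi*y_{i+1}) = -6*5 - 8*2 - 9*(-7) - 6*(-7) - 5*(-3) + 9*7 = 137
sum(yi*x_{i+1}) = 7*(-8) + 5*(-9) + 2*(-6) - 7*(-5) - 7*9 - 3*(-6) = -123
Area = |137 + 123|/2 = 260/2 = 130.0000

130.0000 sq units


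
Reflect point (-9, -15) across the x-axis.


Reflection rule for x-axis: (x, -y)
(-9, -15) -> (-9, 15)

(-9, 15)


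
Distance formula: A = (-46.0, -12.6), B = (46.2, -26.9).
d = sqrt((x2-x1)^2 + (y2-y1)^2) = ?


dx = 46.2 + 46.0 = 92.2
dy = -26.9 + 12.6 = -14.3
d = sqrt(8500.84 + 204.49) = sqrt(8705.33) = 93.3024

93.3024


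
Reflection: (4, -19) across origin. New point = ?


Reflection rule for origin: (-x, -y)
(4, -19) -> (-4, 19)

(-4, 19)


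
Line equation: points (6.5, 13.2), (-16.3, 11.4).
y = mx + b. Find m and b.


m = (-1.8)/(-22.8) = 0.0789
b = y1 - m*x1 = 13.2 - (-1.8*6.5)/(-22.8) = 13.2 - 0.5132 = 12.6868

y = 0.0789x + 12.6868


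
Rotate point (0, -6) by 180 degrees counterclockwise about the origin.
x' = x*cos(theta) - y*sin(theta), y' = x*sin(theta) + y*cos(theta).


cos(180) = -1, sin(180) = 0
x' = 0*(-1) + 6*0 = 0
y' = 0*0 - 6*(-1) = 6

(0, 6)


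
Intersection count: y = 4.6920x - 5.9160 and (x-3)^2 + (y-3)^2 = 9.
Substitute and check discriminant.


Substitute y = 4.6920x - 5.9160: (x-3)^2 + (4.6920x- 5.9160-3)^2 = 9
Expand to Ax^2 + Bx + C = 0, where b-k = -8.916
A = 1+m^2 = 23.014864
B = 2(m(b-k) - h) = 2(4.6920*(-8.916) - 3) = -89.667744
C = h^2 + (b-k)^2 - r^2 = 9 + 79.495056 - 9 = 79.495056
disc = B^2-4AC = 8040.3043 - 7318.2716 = 722.0327
disc > 0

2 intersection points


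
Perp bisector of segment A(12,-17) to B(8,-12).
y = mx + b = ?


Midpoint = (10, -14.5)
Slope of AB = dy/dx = 5/(-4) = -1.2500
Perp slope = -dx/dy = 4/5 = 0.8000
b = My - (perp slope)*Mx = -14.5 + (-4*10)/5 = -14.5 - 8.0000 = -22.5000

y = 0.8000x - 22.5000


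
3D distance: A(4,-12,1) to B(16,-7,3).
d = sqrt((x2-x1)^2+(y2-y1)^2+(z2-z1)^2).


dx=12, dy=5, dz=2
d = sqrt(144+25+4) = sqrt(173) = 13.1529

13.1529


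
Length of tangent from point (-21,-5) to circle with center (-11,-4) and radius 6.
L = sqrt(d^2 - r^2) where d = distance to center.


d = sqrt((-21+ 11)^2 + (-5+ 4)^2) = sqrt(100+1) = 10.0499
L = sqrt(101.0000 - 36) = sqrt(65.0000) = 8.0623

8.0623


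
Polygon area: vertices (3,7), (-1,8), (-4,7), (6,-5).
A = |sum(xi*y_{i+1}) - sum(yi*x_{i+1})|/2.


sum(xi*y_{i+1}) = 3*8 - 1*7 - 4*(-5) + 6*7 = 79
sum(yi*x_{i+1}) = 7*(-1) + 8*(-4) + 7*6 - 5*3 = -12
Area = |79 + 12|/2 = 91/2 = 45.5000

45.5000 sq units


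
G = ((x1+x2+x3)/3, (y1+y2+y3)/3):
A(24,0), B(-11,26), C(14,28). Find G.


Gx = (24- 11+14)/3 = 27/3 = 9.0000
Gy = (0+26+28)/3 = 54/3 = 18.0000

G = (9.0000, 18.0000)


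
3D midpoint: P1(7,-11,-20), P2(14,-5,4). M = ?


Mx = (7+14)/2 = 10.5000
My = (-11- 5)/2 = -8.0000
Mz = (-20+4)/2 = -8.0000

M = (10.5000, -8.0000, -8.0000)


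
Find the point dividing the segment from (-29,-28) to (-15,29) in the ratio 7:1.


Px = (7*(-15) + 1*(-29))/8 = -134/8 = -16.7500
Py = (7*29 + 1*(-28))/8 = 175/8 = 21.8750

P = (-16.7500, 21.8750)


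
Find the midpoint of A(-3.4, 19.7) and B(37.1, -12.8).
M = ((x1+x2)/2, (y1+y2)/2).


Mx = (-3.4 + 37.1)/2 = 33.7/2 = 16.8500
My = (19.7 - 12.8)/2 = 6.9/2 = 3.4500

(16.8500, 3.4500)


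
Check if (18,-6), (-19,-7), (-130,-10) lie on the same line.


18*(-7+ 10) - 19*(-10+ 6) - 130*(-6+ 7)
= 54 + 76 - 130 = 0

Yes, collinear (determinant = 0)


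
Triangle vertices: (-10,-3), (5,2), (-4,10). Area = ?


-10*(2-10) = 80
5*(10+ 3) = 65
-4*(-3-2) = 20
sum = 165
Area = |165|/2 = 82.5000

82.5000 sq units


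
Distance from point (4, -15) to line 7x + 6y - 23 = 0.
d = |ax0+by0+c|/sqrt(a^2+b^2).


|7*4 + 6*(-15) - 23| = |-85| = 85
sqrt(49 + 36) = sqrt(85) = 9.2195
d = 85/sqrt(85) = 9.2195

9.2195


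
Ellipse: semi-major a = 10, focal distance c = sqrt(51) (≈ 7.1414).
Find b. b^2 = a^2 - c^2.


b^2 = 10^2 - (sqrt(51))^2 = 100 - 51 = 49
b = sqrt(49) = 7

b = 7


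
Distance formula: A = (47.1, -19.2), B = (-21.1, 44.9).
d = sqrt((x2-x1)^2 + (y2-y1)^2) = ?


dx = -21.1 - 47.1 = -68.2
dy = 44.9 + 19.2 = 64.1
d = sqrt(4651.24 + 4108.81) = sqrt(8760.05) = 93.5951

93.5951


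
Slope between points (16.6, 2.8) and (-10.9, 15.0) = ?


dy = 15.0 - 2.8 = 12.2
dx = -10.9 - 16.6 = -27.5
m = 12.2/(-27.5) = -0.4436

m = -0.4436


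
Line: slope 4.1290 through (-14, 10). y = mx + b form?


y - 10 = 4.1290(x + 14)
y = 4.1290x + 10 - 4.1290*(-14)
y = 4.1290x + 67.8060

y = 4.1290x + 67.8060


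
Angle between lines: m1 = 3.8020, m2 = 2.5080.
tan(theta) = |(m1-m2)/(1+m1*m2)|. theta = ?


m1-m2 = 1.294
1+m1*m2 = 10.535416
tan(theta) = |1.294/10.535416| = 0.122824
theta = arctan(|1.294/10.535416|) = 7.0022 degrees (acute angle)

7.0022 degrees


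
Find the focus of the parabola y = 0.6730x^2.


a = 0.6730
4a = 2.6920
focus = (0, 1/2.6920) = (0, 0.3715)

Focus = (0, 0.3715)


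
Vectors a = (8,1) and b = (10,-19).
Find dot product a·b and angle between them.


a·b = 8*10 + 1*(-19) = 80 - 19 = 61
|a| = sqrt(64+1) = 8.0623
|b| = sqrt(100+361) = 21.4709
cos(theta) = 61/(sqrt(65)*sqrt(461)) = 61/sqrt(29965) = 0.352389
theta = arccos(61/sqrt(29965)) = 69.3665 degrees

a·b = 61, theta = 69.3665 deg


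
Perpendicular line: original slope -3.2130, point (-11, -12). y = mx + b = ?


Perpendicular slope = -1/m1 = -1/(-3.2130) = 0.3112
b2 = y0 - m2*x0 = -12 - 11/(-3.2130) = -12 + 3.4236 = -8.5764

y = 0.3112x - 8.5764


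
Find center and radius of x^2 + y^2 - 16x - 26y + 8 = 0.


h = -D/2 = 16/2 = 8
k = -E/2 = 26/2 = 13
r^2 = h^2 + k^2 - F = 64 + 169 - 8 = 225
r = 15

Center (8, 13), radius = 15


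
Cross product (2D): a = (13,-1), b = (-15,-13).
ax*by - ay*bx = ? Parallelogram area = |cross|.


cross = 13*(-13) + 1*(-15) = -169 - 15 = -184
Parallelogram area = |-184| = 184

cross = -184, parallelogram area = 184


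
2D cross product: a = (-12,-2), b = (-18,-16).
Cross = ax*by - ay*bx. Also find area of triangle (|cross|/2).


cross = -12*(-16) + 2*(-18) = 192 - 36 = 156
Triangle area = |156|/2 = 156/2 = 78.0000

cross = 156, triangle area = 78.0000


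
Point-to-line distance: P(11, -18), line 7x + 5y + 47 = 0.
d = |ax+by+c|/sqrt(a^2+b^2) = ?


|7*11 + 5*(-18) + 47| = |34| = 34
sqrt(49 + 25) = sqrt(74) = 8.6023
d = 34/sqrt(74) = 3.9524

3.9524


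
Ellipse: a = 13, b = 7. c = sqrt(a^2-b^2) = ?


c^2 = 13^2 - 7^2 = 169 - 49 = 120
c = sqrt(120) = 10.9545

c = 10.9545


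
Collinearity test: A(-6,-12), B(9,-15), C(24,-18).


-6*(-15+ 18) + 9*(-18+ 12) + 24*(-12+ 15)
= -18 - 54 + 72 = 0

Yes, collinear (determinant = 0)


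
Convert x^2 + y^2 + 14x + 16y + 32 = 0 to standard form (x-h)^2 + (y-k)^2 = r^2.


h = -D/2 = -14/2 = -7
k = -E/2 = -16/2 = -8
r^2 = h^2 + k^2 - F = 49 + 64 - 32 = 81
r = 9

Center (-7, -8), radius = 9


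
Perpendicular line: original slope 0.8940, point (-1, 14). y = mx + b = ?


Perpendicular slope = -1/m1 = -1/0.8940 = -1.1186
b2 = y0 - m2*x0 = 14 - 1/0.8940 = 14 - 1.1186 = 12.8814

y = -1.1186x + 12.8814


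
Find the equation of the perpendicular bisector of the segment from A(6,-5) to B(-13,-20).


Midpoint = (-3.5, -12.5)
Slope of AB = dy/dx = -15/(-19) = 0.7895
Perp slope = -dx/dy = -19/15 = -1.2667
b = My - (perp slope)*Mx = -12.5 + (-19*(-3.5))/(-15) = -12.5 - 4.4333 = -16.9333

y = -1.2667x - 16.9333


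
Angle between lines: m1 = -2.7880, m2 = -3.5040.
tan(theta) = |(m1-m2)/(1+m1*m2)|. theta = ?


m1-m2 = 0.716
1+m1*m2 = 10.769152
tan(theta) = |0.716/10.769152| = 0.066486
theta = arctan(|0.716/10.769152|) = 3.8038 degrees (acute angle)

3.8038 degrees


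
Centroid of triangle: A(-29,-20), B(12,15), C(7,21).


Gx = (-29+12+7)/3 = -10/3 = -3.3333
Gy = (-20+15+21)/3 = 16/3 = 5.3333

G = (-3.3333, 5.3333)


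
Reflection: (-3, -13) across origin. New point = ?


Reflection rule for origin: (-x, -y)
(-3, -13) -> (3, 13)

(3, 13)


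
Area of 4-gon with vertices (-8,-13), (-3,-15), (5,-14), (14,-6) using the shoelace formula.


sum(xi*y_{i+1}) = -8*(-15) - 3*(-14) + 5*(-6) + 14*(-13) = -50
sum(yi*x_{i+1}) = -13*(-3) - 15*5 - 14*14 - 6*(-8) = -184
Area = |-50 + 184|/2 = 134/2 = 67.0000

67.0000 sq units
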